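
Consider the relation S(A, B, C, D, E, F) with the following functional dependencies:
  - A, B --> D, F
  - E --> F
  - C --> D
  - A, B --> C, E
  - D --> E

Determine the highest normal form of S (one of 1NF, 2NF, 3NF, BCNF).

2NF

Candidate key: {A, B}. Prime attributes: {A, B}.
E --> F: {E}⁺ = {E, F}, which is not all of the attributes, so the left side is not a superkey — BCNF is violated.
Because {F} is non-prime and the left side of E --> F is not a superkey, the relation is not in 3NF.
Checking every proper subset of each key, none determines a non-prime attribute — 2NF is satisfied.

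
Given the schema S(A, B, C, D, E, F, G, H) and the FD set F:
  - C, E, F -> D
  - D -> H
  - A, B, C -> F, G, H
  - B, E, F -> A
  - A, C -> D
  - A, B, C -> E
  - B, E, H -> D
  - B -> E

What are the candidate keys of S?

{B, C} never appear on the right of any FD, so every key must include all of them.
{A, B, C}⁺ = {A, B, C, D, E, F, G, H} — all of the relation — so {A, B, C} is a candidate key.
{B, C, F}⁺ = {A, B, C, D, E, F, G, H} — all of the relation — so {B, C, F} is a candidate key.
Any other superkey properly contains one of these, so there are no further candidate keys.

{A, B, C}, {B, C, F}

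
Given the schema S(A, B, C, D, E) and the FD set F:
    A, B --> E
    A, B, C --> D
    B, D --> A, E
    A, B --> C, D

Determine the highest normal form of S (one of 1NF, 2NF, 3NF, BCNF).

BCNF

Candidate keys: {A, B}, {B, D}. Prime attributes: {A, B, D}.
Every FD has a superkey on the left, so the relation is in BCNF.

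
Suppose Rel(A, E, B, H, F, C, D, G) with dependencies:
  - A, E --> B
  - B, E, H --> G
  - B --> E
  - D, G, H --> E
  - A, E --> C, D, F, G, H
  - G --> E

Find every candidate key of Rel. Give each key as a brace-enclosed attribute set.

{A, B}, {A, E}, {A, G}

No FD produces {A}, so it must be in every candidate key.
Closure of {A, B} is {A, B, C, D, E, F, G, H}, the whole schema; {A, B} is a candidate key.
Closure of {A, E} is {A, B, C, D, E, F, G, H}, the whole schema; {A, E} is a candidate key.
Closure of {A, G} is {A, B, C, D, E, F, G, H}, the whole schema; {A, G} is a candidate key.
These are minimal and exhaustive — every other superkey contains one of them.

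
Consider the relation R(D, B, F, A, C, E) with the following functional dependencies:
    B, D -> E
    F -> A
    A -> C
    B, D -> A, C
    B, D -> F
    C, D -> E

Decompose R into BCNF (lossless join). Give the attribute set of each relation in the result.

Candidate key of the original relation: {B, D}.
Within {A, B, C, D, E, F}: {F}⁺ ∩ {A, B, C, D, E, F} = {A, C, F}, not the whole set, so F -> A, C violates BCNF; decompose into {A, C, F} and {B, D, E, F}.
Within {A, C, F}: {A}⁺ ∩ {A, C, F} = {A, C}, not the whole set, so A -> C violates BCNF; decompose into {A, C} and {A, F}.
{A, C} has no BCNF violation.
{A, F} has no BCNF violation.
Within {B, D, E, F}: {D, F}⁺ ∩ {B, D, E, F} = {D, E, F}, not the whole set, so D, F -> E violates BCNF; decompose into {D, E, F} and {B, D, F}.
{D, E, F} has no BCNF violation.
{B, D, F} has no BCNF violation.

{A, C}; {A, F}; {B, D, F}; {D, E, F}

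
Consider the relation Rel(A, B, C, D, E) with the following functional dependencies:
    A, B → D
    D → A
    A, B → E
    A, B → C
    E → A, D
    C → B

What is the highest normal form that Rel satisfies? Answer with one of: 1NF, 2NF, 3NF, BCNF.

3NF

Candidate keys: {A, B}, {A, C}, {B, D}, {B, E}, {C, D}, {C, E}. Prime attributes: {A, B, C, D, E}.
D → A: {D}⁺ = {A, D}, which is not all of the attributes, so the left side is not a superkey — BCNF is violated.
Since {A} ⊆ prime attributes and every other non-superkey FD also has a prime right side, the schema is in 3NF.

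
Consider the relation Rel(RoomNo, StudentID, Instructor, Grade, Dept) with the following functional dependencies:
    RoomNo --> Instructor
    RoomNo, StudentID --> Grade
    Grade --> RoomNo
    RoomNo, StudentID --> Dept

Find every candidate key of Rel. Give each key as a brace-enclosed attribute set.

{StudentID} never appears on the right of any FD, so every key must include it.
{Grade, StudentID} is a candidate key since {Grade, StudentID}⁺ = {Dept, Grade, Instructor, RoomNo, StudentID} covers every attribute.
{RoomNo, StudentID} is a candidate key since {RoomNo, StudentID}⁺ = {Dept, Grade, Instructor, RoomNo, StudentID} covers every attribute.
Any other superkey properly contains one of these, so there are no further candidate keys.

{Grade, StudentID}, {RoomNo, StudentID}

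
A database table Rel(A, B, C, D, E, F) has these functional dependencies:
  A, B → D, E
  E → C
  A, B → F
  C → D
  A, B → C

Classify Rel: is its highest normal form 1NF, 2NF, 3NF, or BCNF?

Candidate key: {A, B}. Prime attributes: {A, B}.
For E → C we have {E}⁺ = {C, D, E}; {E} is not a superkey, so BCNF fails.
Because {C} is non-prime and the left side of E → C is not a superkey, the relation is not in 3NF.
Checking every proper subset of each key, none determines a non-prime attribute — 2NF is satisfied.

2NF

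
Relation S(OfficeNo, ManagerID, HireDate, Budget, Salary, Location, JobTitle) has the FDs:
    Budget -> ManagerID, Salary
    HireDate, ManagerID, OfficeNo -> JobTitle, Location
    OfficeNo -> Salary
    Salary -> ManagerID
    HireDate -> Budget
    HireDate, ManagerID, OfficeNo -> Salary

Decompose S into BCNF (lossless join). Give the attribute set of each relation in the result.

Candidate key of the original relation: {HireDate, OfficeNo}.
In {Budget, HireDate, JobTitle, Location, ManagerID, OfficeNo, Salary}, {Budget} is not a superkey ({Budget}⁺ restricted to this set is {Budget, ManagerID, Salary}), so split on Budget -> ManagerID, Salary into {Budget, ManagerID, Salary} and {Budget, HireDate, JobTitle, Location, OfficeNo}.
In {Budget, ManagerID, Salary}, {Salary} is not a superkey ({Salary}⁺ restricted to this set is {ManagerID, Salary}), so split on Salary -> ManagerID into {ManagerID, Salary} and {Budget, Salary}.
{ManagerID, Salary} has no BCNF violation.
{Budget, Salary} has no BCNF violation.
In {Budget, HireDate, JobTitle, Location, OfficeNo}, {HireDate} is not a superkey ({HireDate}⁺ restricted to this set is {Budget, HireDate}), so split on HireDate -> Budget into {Budget, HireDate} and {HireDate, JobTitle, Location, OfficeNo}.
{Budget, HireDate} has no BCNF violation.
{HireDate, JobTitle, Location, OfficeNo} has no BCNF violation.

{Budget, HireDate}; {Budget, Salary}; {HireDate, JobTitle, Location, OfficeNo}; {ManagerID, Salary}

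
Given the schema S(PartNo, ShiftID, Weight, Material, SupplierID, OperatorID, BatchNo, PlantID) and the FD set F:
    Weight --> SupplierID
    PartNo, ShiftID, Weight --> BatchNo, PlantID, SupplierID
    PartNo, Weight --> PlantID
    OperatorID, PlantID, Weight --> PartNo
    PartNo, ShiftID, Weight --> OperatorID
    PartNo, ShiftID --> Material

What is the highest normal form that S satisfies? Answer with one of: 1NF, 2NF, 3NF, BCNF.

1NF

Candidate keys: {OperatorID, PlantID, ShiftID, Weight}, {PartNo, ShiftID, Weight}. Prime attributes: {OperatorID, PartNo, PlantID, ShiftID, Weight}.
Weight --> SupplierID: {Weight}⁺ = {SupplierID, Weight}, which is not all of the attributes, so the left side is not a superkey — BCNF is violated.
Weight --> SupplierID has non-prime {SupplierID} on the right and a non-superkey on the left, so 3NF fails.
The proper key subset {Weight} of {PartNo, ShiftID, Weight} determines non-prime {SupplierID}, so the relation is not even in 2NF.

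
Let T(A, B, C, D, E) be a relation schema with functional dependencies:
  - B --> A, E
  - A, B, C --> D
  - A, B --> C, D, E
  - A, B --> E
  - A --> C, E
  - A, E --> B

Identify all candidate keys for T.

{A} is a candidate key since {A}⁺ = {A, B, C, D, E} covers every attribute.
{B} is a candidate key since {B}⁺ = {A, B, C, D, E} covers every attribute.
These are minimal and exhaustive — every other superkey contains one of them.

{A}, {B}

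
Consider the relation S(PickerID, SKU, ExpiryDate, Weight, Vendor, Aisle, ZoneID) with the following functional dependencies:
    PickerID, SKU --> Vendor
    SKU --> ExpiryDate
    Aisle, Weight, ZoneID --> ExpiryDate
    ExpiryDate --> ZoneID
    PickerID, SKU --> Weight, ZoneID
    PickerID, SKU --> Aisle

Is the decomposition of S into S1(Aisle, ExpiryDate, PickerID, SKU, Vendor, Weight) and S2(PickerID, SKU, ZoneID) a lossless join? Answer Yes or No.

Yes

The shared attributes are {PickerID, SKU} and {PickerID, SKU}⁺ = {Aisle, ExpiryDate, PickerID, SKU, Vendor, Weight, ZoneID}.
Since S1 ⊆ {Aisle, ExpiryDate, PickerID, SKU, Vendor, Weight, ZoneID}, the intersection is a superkey of S1; the decomposition is lossless.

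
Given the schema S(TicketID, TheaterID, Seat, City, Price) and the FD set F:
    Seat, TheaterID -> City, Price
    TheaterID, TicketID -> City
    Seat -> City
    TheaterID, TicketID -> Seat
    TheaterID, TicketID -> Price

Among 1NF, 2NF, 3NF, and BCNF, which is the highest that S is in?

2NF

Candidate key: {TheaterID, TicketID}. Prime attributes: {TheaterID, TicketID}.
Seat, TheaterID -> City, Price: {Seat, TheaterID}⁺ = {City, Price, Seat, TheaterID}, which is not all of the attributes, so the left side is not a superkey — BCNF is violated.
Seat, TheaterID -> City, Price has non-prime {City, Price} on the right and a non-superkey on the left, so 3NF fails.
No non-prime attribute depends on a proper subset of any candidate key, so 2NF holds.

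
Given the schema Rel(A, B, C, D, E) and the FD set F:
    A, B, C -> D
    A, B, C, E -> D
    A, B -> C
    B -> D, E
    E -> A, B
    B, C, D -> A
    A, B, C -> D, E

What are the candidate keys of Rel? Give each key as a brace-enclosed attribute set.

{B}, {E}

{B}⁺ = {A, B, C, D, E}, which is every attribute, so {B} is a candidate key.
{E}⁺ = {A, B, C, D, E}, which is every attribute, so {E} is a candidate key.
No proper subset of any of these is a key, and no other minimal superkey exists.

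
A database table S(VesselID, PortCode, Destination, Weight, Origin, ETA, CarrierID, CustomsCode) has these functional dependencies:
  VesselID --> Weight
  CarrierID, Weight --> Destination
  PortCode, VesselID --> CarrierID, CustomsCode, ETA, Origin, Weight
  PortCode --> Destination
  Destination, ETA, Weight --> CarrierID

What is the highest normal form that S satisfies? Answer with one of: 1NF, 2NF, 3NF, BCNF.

1NF

Candidate key: {PortCode, VesselID}. Prime attributes: {PortCode, VesselID}.
VesselID --> Weight breaks BCNF: {VesselID}⁺ = {VesselID, Weight}, so {VesselID} is not a superkey.
VesselID --> Weight has non-prime {Weight} on the right and a non-superkey on the left, so 3NF fails.
The proper key subset {PortCode} of {PortCode, VesselID} determines non-prime {Destination}, so the relation is not even in 2NF.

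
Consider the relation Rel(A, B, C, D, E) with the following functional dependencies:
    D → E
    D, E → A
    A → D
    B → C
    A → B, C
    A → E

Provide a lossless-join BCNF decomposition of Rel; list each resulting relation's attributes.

{A, B, D, E}; {B, C}

Candidate keys of the original relation: {A}, {D}.
{A, B, C, D, E}: {B} determines {B, C} here but is not a superkey — split on B → C, giving {B, C} and {A, B, D, E}.
{B, C}: every determinant is a superkey — BCNF.
{A, B, D, E}: every determinant is a superkey — BCNF.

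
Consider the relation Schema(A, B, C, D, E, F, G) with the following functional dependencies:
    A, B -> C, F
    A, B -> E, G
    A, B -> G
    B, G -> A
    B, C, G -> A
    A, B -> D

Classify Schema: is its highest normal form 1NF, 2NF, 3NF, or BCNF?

Candidate keys: {A, B}, {B, G}. Prime attributes: {A, B, G}.
Each dependency's left side is a superkey — BCNF holds.

BCNF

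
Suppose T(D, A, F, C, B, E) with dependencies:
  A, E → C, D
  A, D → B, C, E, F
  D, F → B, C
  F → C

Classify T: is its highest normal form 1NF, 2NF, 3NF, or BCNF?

2NF

Candidate keys: {A, D}, {A, E}. Prime attributes: {A, D, E}.
For D, F → B, C we have {D, F}⁺ = {B, C, D, F}; {D, F} is not a superkey, so BCNF fails.
D, F → B, C determines the non-prime attributes {B, C} from a non-superkey — 3NF is violated.
No proper subset of a key has a non-prime attribute in its closure, so there is no partial dependency; 2NF holds.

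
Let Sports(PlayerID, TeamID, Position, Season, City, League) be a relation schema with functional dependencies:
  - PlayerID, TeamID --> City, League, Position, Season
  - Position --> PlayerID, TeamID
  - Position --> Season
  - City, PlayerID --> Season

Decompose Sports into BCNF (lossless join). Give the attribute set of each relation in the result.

{City, League, PlayerID, Position, TeamID}; {City, PlayerID, Season}

Candidate keys of the original relation: {PlayerID, TeamID}, {Position}.
In {City, League, PlayerID, Position, Season, TeamID}, {City, PlayerID} is not a superkey ({City, PlayerID}⁺ restricted to this set is {City, PlayerID, Season}), so split on City, PlayerID --> Season into {City, PlayerID, Season} and {City, League, PlayerID, Position, TeamID}.
{City, PlayerID, Season} has no BCNF violation.
{City, League, PlayerID, Position, TeamID} has no BCNF violation.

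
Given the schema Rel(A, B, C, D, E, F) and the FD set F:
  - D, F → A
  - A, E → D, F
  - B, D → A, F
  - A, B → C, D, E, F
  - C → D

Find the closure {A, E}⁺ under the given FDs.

{A, D, E, F}

Start with {A, E}.
A, E → D, F applies; add {D, F} → now {A, D, E, F}.
No further FD applies.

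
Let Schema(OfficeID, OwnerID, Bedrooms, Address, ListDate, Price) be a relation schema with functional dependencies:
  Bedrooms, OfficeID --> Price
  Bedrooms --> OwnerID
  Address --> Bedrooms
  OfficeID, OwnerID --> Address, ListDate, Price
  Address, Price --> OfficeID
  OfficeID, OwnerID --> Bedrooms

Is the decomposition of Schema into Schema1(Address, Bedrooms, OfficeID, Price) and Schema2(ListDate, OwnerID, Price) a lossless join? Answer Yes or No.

Schema1 ∩ Schema2 = {Price}; its closure under F is {Price}.
Neither Schema1 nor Schema2 is contained in that closure, so the decomposition is lossy.

No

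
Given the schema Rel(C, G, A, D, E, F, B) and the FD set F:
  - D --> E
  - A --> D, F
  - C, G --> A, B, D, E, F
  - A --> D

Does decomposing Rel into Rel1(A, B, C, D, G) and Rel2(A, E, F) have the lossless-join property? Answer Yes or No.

Common attributes: {A}; their closure is {A, D, E, F}.
Rel2 is contained in that closure, so Rel1 ∩ Rel2 --> Rel2 holds and the join is lossless.

Yes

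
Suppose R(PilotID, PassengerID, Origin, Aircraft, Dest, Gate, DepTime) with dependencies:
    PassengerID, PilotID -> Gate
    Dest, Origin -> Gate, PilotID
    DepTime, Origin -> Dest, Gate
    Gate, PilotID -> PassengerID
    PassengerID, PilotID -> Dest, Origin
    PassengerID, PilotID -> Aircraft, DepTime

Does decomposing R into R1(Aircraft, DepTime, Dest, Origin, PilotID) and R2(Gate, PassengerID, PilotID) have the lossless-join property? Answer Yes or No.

R1 ∩ R2 = {PilotID}; its closure under F is {PilotID}.
The closure covers neither R1 nor R2 entirely; the join is not lossless.

No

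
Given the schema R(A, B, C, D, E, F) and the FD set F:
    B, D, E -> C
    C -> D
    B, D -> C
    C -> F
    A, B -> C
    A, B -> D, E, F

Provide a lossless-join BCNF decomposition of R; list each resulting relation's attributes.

{A, B, D, E}; {B, C, E}; {C, D, F}

Candidate key of the original relation: {A, B}.
In {A, B, C, D, E, F}, {B, D, E} is not a superkey ({B, D, E}⁺ restricted to this set is {B, C, D, E, F}), so split on B, D, E -> C, F into {B, C, D, E, F} and {A, B, D, E}.
In {B, C, D, E, F}, {C} is not a superkey ({C}⁺ restricted to this set is {C, D, F}), so split on C -> D, F into {C, D, F} and {B, C, E}.
{C, D, F}: every determinant is a superkey — BCNF.
{B, C, E}: every determinant is a superkey — BCNF.
{A, B, D, E}: every determinant is a superkey — BCNF.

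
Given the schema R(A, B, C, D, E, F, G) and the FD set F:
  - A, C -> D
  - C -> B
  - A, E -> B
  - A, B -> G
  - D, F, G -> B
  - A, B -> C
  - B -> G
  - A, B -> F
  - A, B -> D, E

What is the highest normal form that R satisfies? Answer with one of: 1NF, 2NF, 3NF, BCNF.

3NF

Candidate keys: {A, B}, {A, C}, {A, D, F, G}, {A, E}. Prime attributes: {A, B, C, D, E, F, G}.
C -> B breaks BCNF: {C}⁺ = {B, C, G}, so {C} is not a superkey.
Since {B} ⊆ prime attributes and every other non-superkey FD also has a prime right side, the schema is in 3NF.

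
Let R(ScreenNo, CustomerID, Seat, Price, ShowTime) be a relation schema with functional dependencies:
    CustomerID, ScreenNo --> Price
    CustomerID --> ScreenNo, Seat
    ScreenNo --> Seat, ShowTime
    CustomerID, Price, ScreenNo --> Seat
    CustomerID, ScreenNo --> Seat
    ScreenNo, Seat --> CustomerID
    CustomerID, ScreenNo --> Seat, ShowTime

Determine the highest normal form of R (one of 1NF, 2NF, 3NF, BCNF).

BCNF

Candidate keys: {CustomerID}, {ScreenNo}. Prime attributes: {CustomerID, ScreenNo}.
Every FD has a superkey on the left, so the relation is in BCNF.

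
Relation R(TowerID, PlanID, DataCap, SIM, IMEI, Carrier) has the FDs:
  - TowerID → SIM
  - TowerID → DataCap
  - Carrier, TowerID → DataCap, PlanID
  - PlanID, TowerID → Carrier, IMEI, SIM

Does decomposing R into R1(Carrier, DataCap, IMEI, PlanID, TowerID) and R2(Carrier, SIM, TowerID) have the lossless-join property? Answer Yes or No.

Yes

Common attributes: {Carrier, TowerID}; their closure is {Carrier, DataCap, IMEI, PlanID, SIM, TowerID}.
R1 is contained in that closure, so R1 ∩ R2 → R1 holds and the join is lossless.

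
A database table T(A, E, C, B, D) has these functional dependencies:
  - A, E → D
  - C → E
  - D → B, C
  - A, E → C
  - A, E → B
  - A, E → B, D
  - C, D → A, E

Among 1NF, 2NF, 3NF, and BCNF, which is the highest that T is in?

3NF

Candidate keys: {A, C}, {A, E}, {D}. Prime attributes: {A, C, D, E}.
C → E: {C}⁺ = {C, E}, which is not all of the attributes, so the left side is not a superkey — BCNF is violated.
Its right-hand attributes {E} are all prime, as are those of every other non-superkey FD — the relation is in 3NF.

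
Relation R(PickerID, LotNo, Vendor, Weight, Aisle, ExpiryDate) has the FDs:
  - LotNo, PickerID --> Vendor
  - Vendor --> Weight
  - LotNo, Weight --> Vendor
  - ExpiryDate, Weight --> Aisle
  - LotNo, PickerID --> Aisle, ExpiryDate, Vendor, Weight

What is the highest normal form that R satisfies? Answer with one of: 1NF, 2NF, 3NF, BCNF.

Candidate key: {LotNo, PickerID}. Prime attributes: {LotNo, PickerID}.
Vendor --> Weight: {Vendor}⁺ = {Vendor, Weight}, which is not all of the attributes, so the left side is not a superkey — BCNF is violated.
Vendor --> Weight has non-prime {Weight} on the right and a non-superkey on the left, so 3NF fails.
Checking every proper subset of each key, none determines a non-prime attribute — 2NF is satisfied.

2NF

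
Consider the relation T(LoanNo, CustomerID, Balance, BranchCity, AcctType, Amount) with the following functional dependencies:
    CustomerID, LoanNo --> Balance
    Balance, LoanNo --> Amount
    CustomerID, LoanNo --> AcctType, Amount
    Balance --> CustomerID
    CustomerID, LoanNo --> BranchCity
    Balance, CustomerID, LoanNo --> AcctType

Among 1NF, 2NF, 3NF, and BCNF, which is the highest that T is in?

3NF

Candidate keys: {Balance, LoanNo}, {CustomerID, LoanNo}. Prime attributes: {Balance, CustomerID, LoanNo}.
Balance --> CustomerID: {Balance}⁺ = {Balance, CustomerID}, which is not all of the attributes, so the left side is not a superkey — BCNF is violated.
But every attribute on its right side ({CustomerID}) is prime, and the same holds for every other non-superkey FD, so 3NF still holds.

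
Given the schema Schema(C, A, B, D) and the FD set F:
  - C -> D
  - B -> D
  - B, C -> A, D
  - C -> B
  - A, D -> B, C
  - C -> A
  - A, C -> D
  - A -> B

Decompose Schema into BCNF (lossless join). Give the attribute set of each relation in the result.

Candidate keys of the original relation: {A}, {C}.
Within {A, B, C, D}: {B}⁺ ∩ {A, B, C, D} = {B, D}, not the whole set, so B -> D violates BCNF; decompose into {B, D} and {A, B, C}.
{B, D} has no BCNF violation.
{A, B, C} has no BCNF violation.

{A, B, C}; {B, D}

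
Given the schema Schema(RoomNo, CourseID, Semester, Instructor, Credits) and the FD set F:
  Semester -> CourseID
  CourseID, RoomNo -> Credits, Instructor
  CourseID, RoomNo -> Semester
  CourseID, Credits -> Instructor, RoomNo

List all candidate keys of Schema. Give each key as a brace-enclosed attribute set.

{CourseID, Credits}, {CourseID, RoomNo}, {Credits, Semester}, {RoomNo, Semester}

Closure of {CourseID, Credits} is {CourseID, Credits, Instructor, RoomNo, Semester}, the whole schema; {CourseID, Credits} is a candidate key.
Closure of {CourseID, RoomNo} is {CourseID, Credits, Instructor, RoomNo, Semester}, the whole schema; {CourseID, RoomNo} is a candidate key.
Closure of {Credits, Semester} is {CourseID, Credits, Instructor, RoomNo, Semester}, the whole schema; {Credits, Semester} is a candidate key.
Closure of {RoomNo, Semester} is {CourseID, Credits, Instructor, RoomNo, Semester}, the whole schema; {RoomNo, Semester} is a candidate key.
Any other superkey properly contains one of these, so there are no further candidate keys.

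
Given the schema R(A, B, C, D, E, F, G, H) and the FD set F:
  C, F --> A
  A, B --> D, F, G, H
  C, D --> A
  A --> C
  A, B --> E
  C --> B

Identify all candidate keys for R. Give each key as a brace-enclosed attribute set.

{A}, {C, D}, {C, F}

{A}⁺ = {A, B, C, D, E, F, G, H} — all of the relation — so {A} is a candidate key.
{C, D}⁺ = {A, B, C, D, E, F, G, H} — all of the relation — so {C, D} is a candidate key.
{C, F}⁺ = {A, B, C, D, E, F, G, H} — all of the relation — so {C, F} is a candidate key.
Any other superkey properly contains one of these, so there are no further candidate keys.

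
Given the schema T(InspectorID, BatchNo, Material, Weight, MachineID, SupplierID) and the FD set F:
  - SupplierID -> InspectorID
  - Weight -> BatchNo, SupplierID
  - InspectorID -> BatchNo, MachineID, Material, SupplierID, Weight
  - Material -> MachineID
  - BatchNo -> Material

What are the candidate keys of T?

{InspectorID}, {SupplierID}, {Weight}

{InspectorID}⁺ = {BatchNo, InspectorID, MachineID, Material, SupplierID, Weight}, which is every attribute, so {InspectorID} is a candidate key.
{SupplierID}⁺ = {BatchNo, InspectorID, MachineID, Material, SupplierID, Weight}, which is every attribute, so {SupplierID} is a candidate key.
{Weight}⁺ = {BatchNo, InspectorID, MachineID, Material, SupplierID, Weight}, which is every attribute, so {Weight} is a candidate key.
These are minimal and exhaustive — every other superkey contains one of them.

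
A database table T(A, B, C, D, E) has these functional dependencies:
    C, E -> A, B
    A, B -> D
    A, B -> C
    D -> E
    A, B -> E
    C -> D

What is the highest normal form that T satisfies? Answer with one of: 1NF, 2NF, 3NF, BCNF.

Candidate keys: {A, B}, {C}. Prime attributes: {A, B, C}.
For D -> E we have {D}⁺ = {D, E}; {D} is not a superkey, so BCNF fails.
Because {E} is non-prime and the left side of D -> E is not a superkey, the relation is not in 3NF.
No proper subset of a key has a non-prime attribute in its closure, so there is no partial dependency; 2NF holds.

2NF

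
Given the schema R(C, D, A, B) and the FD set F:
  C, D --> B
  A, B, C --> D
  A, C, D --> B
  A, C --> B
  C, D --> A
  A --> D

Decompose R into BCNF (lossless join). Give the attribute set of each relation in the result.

{A, B, C}; {A, D}

Candidate keys of the original relation: {A, C}, {C, D}.
{A, B, C, D}: {A} determines {A, D} here but is not a superkey — split on A --> D, giving {A, D} and {A, B, C}.
{A, D} has no BCNF violation.
{A, B, C} has no BCNF violation.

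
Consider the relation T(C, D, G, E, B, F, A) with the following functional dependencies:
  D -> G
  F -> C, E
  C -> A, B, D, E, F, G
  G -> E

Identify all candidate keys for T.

{C}, {F}

{C} is a candidate key since {C}⁺ = {A, B, C, D, E, F, G} covers every attribute.
{F} is a candidate key since {F}⁺ = {A, B, C, D, E, F, G} covers every attribute.
Any other superkey properly contains one of these, so there are no further candidate keys.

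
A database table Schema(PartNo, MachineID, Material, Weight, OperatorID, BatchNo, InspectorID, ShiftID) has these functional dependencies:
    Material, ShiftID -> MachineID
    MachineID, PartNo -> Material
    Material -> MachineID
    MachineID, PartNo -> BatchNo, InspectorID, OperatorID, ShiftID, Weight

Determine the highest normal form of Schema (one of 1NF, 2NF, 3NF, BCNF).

3NF

Candidate keys: {MachineID, PartNo}, {Material, PartNo}. Prime attributes: {MachineID, Material, PartNo}.
For Material, ShiftID -> MachineID we have {Material, ShiftID}⁺ = {MachineID, Material, ShiftID}; {Material, ShiftID} is not a superkey, so BCNF fails.
But every attribute on its right side ({MachineID}) is prime, and the same holds for every other non-superkey FD, so 3NF still holds.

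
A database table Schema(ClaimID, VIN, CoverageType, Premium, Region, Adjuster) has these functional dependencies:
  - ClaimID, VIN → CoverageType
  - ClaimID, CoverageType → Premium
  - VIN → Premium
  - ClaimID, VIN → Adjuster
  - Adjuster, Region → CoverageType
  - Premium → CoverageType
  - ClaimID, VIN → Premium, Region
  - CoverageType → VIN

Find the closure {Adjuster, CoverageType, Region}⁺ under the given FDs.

{Adjuster, CoverageType, Premium, Region, VIN}

Start with {Adjuster, CoverageType, Region}.
CoverageType → VIN applies; add {VIN} → now {Adjuster, CoverageType, Region, VIN}.
VIN → Premium applies; add {Premium} → now {Adjuster, CoverageType, Premium, Region, VIN}.
No further FD applies.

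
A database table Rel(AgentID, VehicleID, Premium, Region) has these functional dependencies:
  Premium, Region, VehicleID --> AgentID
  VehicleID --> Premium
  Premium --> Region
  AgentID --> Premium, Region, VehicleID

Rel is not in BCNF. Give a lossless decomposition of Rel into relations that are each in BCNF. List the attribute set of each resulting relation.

Candidate keys of the original relation: {AgentID}, {VehicleID}.
{AgentID, Premium, Region, VehicleID}: {Premium} determines {Premium, Region} here but is not a superkey — split on Premium --> Region, giving {Premium, Region} and {AgentID, Premium, VehicleID}.
{Premium, Region} has no BCNF violation.
{AgentID, Premium, VehicleID} has no BCNF violation.

{AgentID, Premium, VehicleID}; {Premium, Region}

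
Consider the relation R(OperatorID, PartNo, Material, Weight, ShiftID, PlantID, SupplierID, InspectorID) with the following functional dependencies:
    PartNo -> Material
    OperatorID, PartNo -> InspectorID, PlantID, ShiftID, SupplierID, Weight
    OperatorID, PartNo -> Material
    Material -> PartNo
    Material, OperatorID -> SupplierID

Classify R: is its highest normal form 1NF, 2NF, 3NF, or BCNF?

3NF

Candidate keys: {Material, OperatorID}, {OperatorID, PartNo}. Prime attributes: {Material, OperatorID, PartNo}.
PartNo -> Material breaks BCNF: {PartNo}⁺ = {Material, PartNo}, so {PartNo} is not a superkey.
But every attribute on its right side ({Material}) is prime, and the same holds for every other non-superkey FD, so 3NF still holds.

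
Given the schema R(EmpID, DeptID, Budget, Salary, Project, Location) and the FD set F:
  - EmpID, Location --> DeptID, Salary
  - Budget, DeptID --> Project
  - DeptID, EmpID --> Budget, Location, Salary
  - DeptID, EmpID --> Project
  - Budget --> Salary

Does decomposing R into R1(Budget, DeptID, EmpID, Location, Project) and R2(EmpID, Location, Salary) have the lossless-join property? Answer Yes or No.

R1 ∩ R2 = {EmpID, Location}; its closure under F is {Budget, DeptID, EmpID, Location, Project, Salary}.
R1 is contained in that closure, so R1 ∩ R2 --> R1 holds and the join is lossless.

Yes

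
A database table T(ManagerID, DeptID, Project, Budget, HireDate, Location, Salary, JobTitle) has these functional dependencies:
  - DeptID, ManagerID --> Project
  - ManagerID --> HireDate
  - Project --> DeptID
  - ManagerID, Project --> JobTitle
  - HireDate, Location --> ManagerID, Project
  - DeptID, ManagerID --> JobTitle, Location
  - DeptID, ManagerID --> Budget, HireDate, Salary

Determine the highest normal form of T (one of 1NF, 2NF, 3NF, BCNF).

3NF

Candidate keys: {DeptID, ManagerID}, {HireDate, Location}, {Location, ManagerID}, {ManagerID, Project}. Prime attributes: {DeptID, HireDate, Location, ManagerID, Project}.
ManagerID --> HireDate breaks BCNF: {ManagerID}⁺ = {HireDate, ManagerID}, so {ManagerID} is not a superkey.
But every attribute on its right side ({HireDate}) is prime, and the same holds for every other non-superkey FD, so 3NF still holds.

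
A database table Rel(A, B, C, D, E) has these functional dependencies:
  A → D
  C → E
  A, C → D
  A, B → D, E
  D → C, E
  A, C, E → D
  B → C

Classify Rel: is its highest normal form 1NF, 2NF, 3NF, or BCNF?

1NF

Candidate key: {A, B}. Prime attributes: {A, B}.
For A → D we have {A}⁺ = {A, C, D, E}; {A} is not a superkey, so BCNF fails.
Because {D} is non-prime and the left side of A → D is not a superkey, the relation is not in 3NF.
{A} is a proper subset of the key {A, B}, and {A}⁺ contains the non-prime attributes {C, D, E} — a partial dependency, so 2NF is violated.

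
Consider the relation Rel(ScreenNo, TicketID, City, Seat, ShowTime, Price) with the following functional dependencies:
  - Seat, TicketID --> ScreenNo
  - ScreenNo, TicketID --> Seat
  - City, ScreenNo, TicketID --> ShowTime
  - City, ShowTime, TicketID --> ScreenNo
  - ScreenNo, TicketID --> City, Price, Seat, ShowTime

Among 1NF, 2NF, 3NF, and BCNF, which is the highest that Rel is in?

BCNF

Candidate keys: {City, ShowTime, TicketID}, {ScreenNo, TicketID}, {Seat, TicketID}. Prime attributes: {City, ScreenNo, Seat, ShowTime, TicketID}.
The left-hand side of every FD is a superkey, so BCNF is satisfied.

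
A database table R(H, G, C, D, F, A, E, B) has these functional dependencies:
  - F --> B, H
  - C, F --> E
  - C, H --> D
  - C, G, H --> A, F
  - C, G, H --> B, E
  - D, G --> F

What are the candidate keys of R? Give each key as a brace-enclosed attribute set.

{C, D, G}, {C, F, G}, {C, G, H}

Attributes never on any right-hand side: {C, G} — every candidate key must contain all of them.
{C, D, G} is a candidate key since {C, D, G}⁺ = {A, B, C, D, E, F, G, H} covers every attribute.
{C, F, G} is a candidate key since {C, F, G}⁺ = {A, B, C, D, E, F, G, H} covers every attribute.
{C, G, H} is a candidate key since {C, G, H}⁺ = {A, B, C, D, E, F, G, H} covers every attribute.
Any other superkey properly contains one of these, so there are no further candidate keys.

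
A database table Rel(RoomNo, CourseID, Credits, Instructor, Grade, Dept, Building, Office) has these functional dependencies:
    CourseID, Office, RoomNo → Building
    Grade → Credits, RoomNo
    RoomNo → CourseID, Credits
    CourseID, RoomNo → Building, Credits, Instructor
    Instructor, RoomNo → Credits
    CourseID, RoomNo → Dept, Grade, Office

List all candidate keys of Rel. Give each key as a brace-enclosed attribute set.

{Grade}⁺ = {Building, CourseID, Credits, Dept, Grade, Instructor, Office, RoomNo} — all of the relation — so {Grade} is a candidate key.
{RoomNo}⁺ = {Building, CourseID, Credits, Dept, Grade, Instructor, Office, RoomNo} — all of the relation — so {RoomNo} is a candidate key.
These are minimal and exhaustive — every other superkey contains one of them.

{Grade}, {RoomNo}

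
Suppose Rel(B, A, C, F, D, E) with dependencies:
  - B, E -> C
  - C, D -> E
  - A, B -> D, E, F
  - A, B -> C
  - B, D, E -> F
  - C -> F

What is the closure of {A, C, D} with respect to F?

Start with {A, C, D}.
C, D -> E applies; add {E} → now {A, C, D, E}.
C -> F applies; add {F} → now {A, C, D, E, F}.
No further FD applies.

{A, C, D, E, F}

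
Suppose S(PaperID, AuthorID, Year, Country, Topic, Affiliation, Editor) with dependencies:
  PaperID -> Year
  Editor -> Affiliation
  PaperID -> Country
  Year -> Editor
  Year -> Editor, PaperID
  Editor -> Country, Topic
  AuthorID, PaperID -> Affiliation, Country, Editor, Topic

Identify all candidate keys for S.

{AuthorID, PaperID}, {AuthorID, Year}

{AuthorID} never appears on the right of any FD, so every key must include it.
{AuthorID, PaperID}⁺ = {Affiliation, AuthorID, Country, Editor, PaperID, Topic, Year} — all of the relation — so {AuthorID, PaperID} is a candidate key.
{AuthorID, Year}⁺ = {Affiliation, AuthorID, Country, Editor, PaperID, Topic, Year} — all of the relation — so {AuthorID, Year} is a candidate key.
These are minimal and exhaustive — every other superkey contains one of them.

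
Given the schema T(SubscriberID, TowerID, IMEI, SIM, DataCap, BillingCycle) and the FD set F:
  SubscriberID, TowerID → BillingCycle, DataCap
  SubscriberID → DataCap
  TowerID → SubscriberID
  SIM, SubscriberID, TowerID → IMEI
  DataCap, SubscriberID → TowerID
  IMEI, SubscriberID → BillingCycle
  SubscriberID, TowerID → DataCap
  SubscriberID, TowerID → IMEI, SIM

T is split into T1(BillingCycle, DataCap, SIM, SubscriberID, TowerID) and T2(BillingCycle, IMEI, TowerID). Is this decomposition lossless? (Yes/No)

Common attributes: {BillingCycle, TowerID}; their closure is {BillingCycle, DataCap, IMEI, SIM, SubscriberID, TowerID}.
This includes all of T1, so the common attributes are a superkey of T1 — the join is lossless.

Yes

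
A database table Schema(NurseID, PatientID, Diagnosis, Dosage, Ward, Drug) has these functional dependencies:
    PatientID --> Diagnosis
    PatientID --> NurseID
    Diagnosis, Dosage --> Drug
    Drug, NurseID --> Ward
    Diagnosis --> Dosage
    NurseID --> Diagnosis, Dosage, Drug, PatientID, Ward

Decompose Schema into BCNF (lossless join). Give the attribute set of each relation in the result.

Candidate keys of the original relation: {NurseID}, {PatientID}.
Within {Diagnosis, Dosage, Drug, NurseID, PatientID, Ward}: {Diagnosis, Dosage}⁺ ∩ {Diagnosis, Dosage, Drug, NurseID, PatientID, Ward} = {Diagnosis, Dosage, Drug}, not the whole set, so Diagnosis, Dosage --> Drug violates BCNF; decompose into {Diagnosis, Dosage, Drug} and {Diagnosis, Dosage, NurseID, PatientID, Ward}.
{Diagnosis, Dosage, Drug} is in BCNF.
Within {Diagnosis, Dosage, NurseID, PatientID, Ward}: {Diagnosis}⁺ ∩ {Diagnosis, Dosage, NurseID, PatientID, Ward} = {Diagnosis, Dosage}, not the whole set, so Diagnosis --> Dosage violates BCNF; decompose into {Diagnosis, Dosage} and {Diagnosis, NurseID, PatientID, Ward}.
{Diagnosis, Dosage} is in BCNF.
{Diagnosis, NurseID, PatientID, Ward} is in BCNF.

{Diagnosis, Dosage, Drug}; {Diagnosis, NurseID, PatientID, Ward}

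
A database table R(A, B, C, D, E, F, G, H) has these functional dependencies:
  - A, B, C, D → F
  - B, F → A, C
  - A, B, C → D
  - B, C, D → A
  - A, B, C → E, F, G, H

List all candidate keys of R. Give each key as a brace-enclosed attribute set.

Attributes never on any right-hand side: {B} — every candidate key must contain it.
Closure of {B, F} is {A, B, C, D, E, F, G, H}, the whole schema; {B, F} is a candidate key.
Closure of {A, B, C} is {A, B, C, D, E, F, G, H}, the whole schema; {A, B, C} is a candidate key.
Closure of {B, C, D} is {A, B, C, D, E, F, G, H}, the whole schema; {B, C, D} is a candidate key.
These are minimal and exhaustive — every other superkey contains one of them.

{A, B, C}, {B, C, D}, {B, F}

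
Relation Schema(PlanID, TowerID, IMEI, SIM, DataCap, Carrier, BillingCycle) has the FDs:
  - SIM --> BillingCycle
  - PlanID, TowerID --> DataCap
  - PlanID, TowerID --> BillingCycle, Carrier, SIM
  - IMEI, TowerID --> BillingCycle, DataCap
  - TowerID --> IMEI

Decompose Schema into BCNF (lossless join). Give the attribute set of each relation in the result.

{BillingCycle, SIM}; {Carrier, PlanID, SIM, TowerID}; {DataCap, IMEI, TowerID}

Candidate key of the original relation: {PlanID, TowerID}.
{BillingCycle, Carrier, DataCap, IMEI, PlanID, SIM, TowerID}: {SIM} determines {BillingCycle, SIM} here but is not a superkey — split on SIM --> BillingCycle, giving {BillingCycle, SIM} and {Carrier, DataCap, IMEI, PlanID, SIM, TowerID}.
{BillingCycle, SIM} has no BCNF violation.
{Carrier, DataCap, IMEI, PlanID, SIM, TowerID}: {IMEI, TowerID} determines {DataCap, IMEI, TowerID} here but is not a superkey — split on IMEI, TowerID --> DataCap, giving {DataCap, IMEI, TowerID} and {Carrier, IMEI, PlanID, SIM, TowerID}.
{DataCap, IMEI, TowerID} has no BCNF violation.
{Carrier, IMEI, PlanID, SIM, TowerID}: {TowerID} determines {IMEI, TowerID} here but is not a superkey — split on TowerID --> IMEI, giving {IMEI, TowerID} and {Carrier, PlanID, SIM, TowerID}.
{IMEI, TowerID} has no BCNF violation.
{Carrier, PlanID, SIM, TowerID} has no BCNF violation.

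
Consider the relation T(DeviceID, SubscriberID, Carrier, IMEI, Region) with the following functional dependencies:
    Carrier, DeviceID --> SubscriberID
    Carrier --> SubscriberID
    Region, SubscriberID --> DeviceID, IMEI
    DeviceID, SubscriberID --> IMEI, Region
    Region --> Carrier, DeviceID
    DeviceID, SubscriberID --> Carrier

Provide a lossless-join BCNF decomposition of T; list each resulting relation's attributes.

Candidate keys of the original relation: {Carrier, DeviceID}, {DeviceID, SubscriberID}, {Region}.
In {Carrier, DeviceID, IMEI, Region, SubscriberID}, {Carrier} is not a superkey ({Carrier}⁺ restricted to this set is {Carrier, SubscriberID}), so split on Carrier --> SubscriberID into {Carrier, SubscriberID} and {Carrier, DeviceID, IMEI, Region}.
{Carrier, SubscriberID}: every determinant is a superkey — BCNF.
{Carrier, DeviceID, IMEI, Region}: every determinant is a superkey — BCNF.

{Carrier, DeviceID, IMEI, Region}; {Carrier, SubscriberID}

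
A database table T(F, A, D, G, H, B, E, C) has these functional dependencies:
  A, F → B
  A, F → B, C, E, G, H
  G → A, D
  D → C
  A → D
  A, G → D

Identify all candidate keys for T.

{F} never appears on the right of any FD, so every key must include it.
{A, F}⁺ = {A, B, C, D, E, F, G, H} — all of the relation — so {A, F} is a candidate key.
{F, G}⁺ = {A, B, C, D, E, F, G, H} — all of the relation — so {F, G} is a candidate key.
These are minimal and exhaustive — every other superkey contains one of them.

{A, F}, {F, G}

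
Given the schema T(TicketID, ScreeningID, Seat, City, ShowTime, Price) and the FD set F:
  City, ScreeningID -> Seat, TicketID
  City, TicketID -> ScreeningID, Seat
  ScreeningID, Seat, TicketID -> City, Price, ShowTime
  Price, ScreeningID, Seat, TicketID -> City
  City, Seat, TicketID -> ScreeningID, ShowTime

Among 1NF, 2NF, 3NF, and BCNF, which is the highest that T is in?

BCNF

Candidate keys: {City, ScreeningID}, {City, TicketID}, {ScreeningID, Seat, TicketID}. Prime attributes: {City, ScreeningID, Seat, TicketID}.
Each dependency's left side is a superkey — BCNF holds.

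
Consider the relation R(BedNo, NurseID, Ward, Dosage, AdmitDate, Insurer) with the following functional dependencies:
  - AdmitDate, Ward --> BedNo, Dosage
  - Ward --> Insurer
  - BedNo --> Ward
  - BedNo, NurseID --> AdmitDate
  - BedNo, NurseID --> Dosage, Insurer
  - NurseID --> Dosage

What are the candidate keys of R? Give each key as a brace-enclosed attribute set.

{AdmitDate, NurseID, Ward}, {BedNo, NurseID}

{NurseID} never appears on the right of any FD, so every key must include it.
Closure of {BedNo, NurseID} is {AdmitDate, BedNo, Dosage, Insurer, NurseID, Ward}, the whole schema; {BedNo, NurseID} is a candidate key.
Closure of {AdmitDate, NurseID, Ward} is {AdmitDate, BedNo, Dosage, Insurer, NurseID, Ward}, the whole schema; {AdmitDate, NurseID, Ward} is a candidate key.
No proper subset of any of these is a key, and no other minimal superkey exists.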